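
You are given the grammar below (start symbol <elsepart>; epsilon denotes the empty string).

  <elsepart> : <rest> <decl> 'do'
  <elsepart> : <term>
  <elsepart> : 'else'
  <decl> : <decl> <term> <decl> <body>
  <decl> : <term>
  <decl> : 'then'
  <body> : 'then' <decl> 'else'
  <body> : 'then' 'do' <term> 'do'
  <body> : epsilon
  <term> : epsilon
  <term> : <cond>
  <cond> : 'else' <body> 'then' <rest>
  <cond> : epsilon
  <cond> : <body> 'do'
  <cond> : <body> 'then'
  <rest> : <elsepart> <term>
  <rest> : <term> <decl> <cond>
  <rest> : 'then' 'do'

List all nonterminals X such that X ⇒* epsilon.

{ <body>, <cond>, <decl>, <elsepart>, <rest>, <term> }

Directly nullable (have an epsilon-production): <body>, <term>, <cond>.
<elsepart> : <term> with every symbol nullable, so <elsepart> is nullable.
<rest> : <elsepart> <term> with every symbol nullable, so <rest> is nullable.
<decl> : <decl> <term> <decl> <body> with every symbol nullable, so <decl> is nullable.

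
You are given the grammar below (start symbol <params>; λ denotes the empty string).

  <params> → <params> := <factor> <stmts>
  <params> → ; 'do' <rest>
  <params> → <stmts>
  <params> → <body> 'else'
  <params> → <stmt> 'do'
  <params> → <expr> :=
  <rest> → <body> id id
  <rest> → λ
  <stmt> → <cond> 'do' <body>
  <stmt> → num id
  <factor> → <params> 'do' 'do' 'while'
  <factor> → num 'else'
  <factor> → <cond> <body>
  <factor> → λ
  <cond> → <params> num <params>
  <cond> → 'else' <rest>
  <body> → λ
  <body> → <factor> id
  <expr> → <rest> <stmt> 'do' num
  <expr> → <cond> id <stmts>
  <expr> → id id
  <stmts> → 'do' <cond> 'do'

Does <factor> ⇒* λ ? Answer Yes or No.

Yes

<factor> has an λ-production, so <factor> ⇒ λ.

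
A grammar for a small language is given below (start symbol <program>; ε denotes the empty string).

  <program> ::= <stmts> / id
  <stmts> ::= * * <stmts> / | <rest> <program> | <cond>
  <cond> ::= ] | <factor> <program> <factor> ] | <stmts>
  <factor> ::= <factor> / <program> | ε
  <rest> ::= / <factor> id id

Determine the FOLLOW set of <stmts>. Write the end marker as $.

{ / }

In <program> ::= <stmts> / id: add FIRST(/ id) = { / }.
In <stmts> ::= * * <stmts> /: add FIRST(/) = { / }.
In <cond> ::= <stmts>: <stmts> is at the end, add FOLLOW(<cond>) = { / }.
Union: FOLLOW(<stmts>) = { / }.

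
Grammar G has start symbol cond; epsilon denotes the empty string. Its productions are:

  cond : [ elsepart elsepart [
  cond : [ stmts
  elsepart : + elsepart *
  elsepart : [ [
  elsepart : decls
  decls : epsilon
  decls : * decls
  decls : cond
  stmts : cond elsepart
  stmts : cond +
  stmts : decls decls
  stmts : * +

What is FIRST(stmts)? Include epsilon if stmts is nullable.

{ *, [, epsilon }

From stmts : cond elsepart: add FIRST(cond) = { [ }.
From stmts : cond +: add FIRST(cond) = { [ }.
From stmts : decls decls: decls, decls nullable, take FIRST(decls) ∪ FIRST(decls) = { *, [ }; also epsilon since the whole RHS is nullable.
stmts : * + contributes {*}.
Union: FIRST(stmts) = { *, [, epsilon }.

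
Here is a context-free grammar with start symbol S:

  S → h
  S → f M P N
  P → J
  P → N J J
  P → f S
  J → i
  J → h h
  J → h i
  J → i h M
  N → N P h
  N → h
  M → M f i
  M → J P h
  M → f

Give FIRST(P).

{ f, h, i }

From P → J: add FIRST(J) = { h, i }.
From P → N J J: add FIRST(N) = { h }.
P → f S contributes {f}.
Union: FIRST(P) = { f, h, i }.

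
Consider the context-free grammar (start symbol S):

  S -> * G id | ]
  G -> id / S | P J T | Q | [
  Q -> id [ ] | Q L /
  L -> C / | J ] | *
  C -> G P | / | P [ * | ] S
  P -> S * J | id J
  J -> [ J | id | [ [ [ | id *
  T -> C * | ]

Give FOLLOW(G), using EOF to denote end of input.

{ *, ], id }

In S -> * G id: add FIRST(id) = { id }.
In C -> G P: add FIRST(P) = { *, ], id }.
Union: FOLLOW(G) = { *, ], id }.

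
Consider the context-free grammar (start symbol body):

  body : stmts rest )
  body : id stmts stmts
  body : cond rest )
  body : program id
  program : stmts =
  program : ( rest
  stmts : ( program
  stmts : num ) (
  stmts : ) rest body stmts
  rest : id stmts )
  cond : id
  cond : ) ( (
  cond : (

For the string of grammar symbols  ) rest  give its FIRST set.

) is a terminal; add {)} and stop.

{ ) }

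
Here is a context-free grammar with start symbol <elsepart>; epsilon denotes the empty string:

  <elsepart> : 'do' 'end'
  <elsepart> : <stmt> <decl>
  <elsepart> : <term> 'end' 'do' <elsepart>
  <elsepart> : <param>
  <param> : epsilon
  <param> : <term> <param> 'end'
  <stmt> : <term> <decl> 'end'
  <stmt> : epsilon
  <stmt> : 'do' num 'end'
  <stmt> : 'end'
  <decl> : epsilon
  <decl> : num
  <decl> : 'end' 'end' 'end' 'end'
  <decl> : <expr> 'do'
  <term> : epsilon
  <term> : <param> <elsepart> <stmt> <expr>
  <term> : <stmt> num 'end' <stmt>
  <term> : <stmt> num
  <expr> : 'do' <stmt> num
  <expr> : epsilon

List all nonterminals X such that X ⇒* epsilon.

{ <decl>, <elsepart>, <expr>, <param>, <stmt>, <term> }

Directly nullable (have an epsilon-production): <param>, <stmt>, <decl>, <term>, <expr>.
<elsepart> : <stmt> <decl> with every symbol nullable, so <elsepart> is nullable.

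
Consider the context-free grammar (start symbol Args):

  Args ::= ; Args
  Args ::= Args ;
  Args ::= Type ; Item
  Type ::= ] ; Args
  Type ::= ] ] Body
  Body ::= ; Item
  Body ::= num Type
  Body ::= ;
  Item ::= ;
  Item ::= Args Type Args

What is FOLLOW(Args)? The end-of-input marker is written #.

{ #, ;, ] }

Args is the start symbol, so # ∈ FOLLOW(Args).
In Args ::= ; Args: Args is at the end, add FOLLOW(Args) = { #, ;, ] }.
In Args ::= Args ;: add FIRST(;) = { ; }.
In Type ::= ] ; Args: Args is at the end, add FOLLOW(Type) = { ;, ] }.
In Item ::= Args Type Args: add FIRST(Type Args) = { ] }.
In Item ::= Args Type Args: Args is at the end, add FOLLOW(Item) = { #, ;, ] }.
Union: FOLLOW(Args) = { #, ;, ] }.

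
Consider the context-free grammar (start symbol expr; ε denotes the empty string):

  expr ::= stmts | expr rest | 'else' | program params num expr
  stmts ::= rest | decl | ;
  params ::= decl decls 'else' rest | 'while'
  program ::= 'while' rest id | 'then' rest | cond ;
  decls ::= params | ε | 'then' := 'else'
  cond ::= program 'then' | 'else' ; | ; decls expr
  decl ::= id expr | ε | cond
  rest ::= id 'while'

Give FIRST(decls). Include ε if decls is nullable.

{ 'else', 'then', 'while', ;, id, ε }

From decls ::= params: add FIRST(params) = { 'else', 'then', 'while', ;, id }.
decls ::= ε contributes ε.
decls ::= 'then' := 'else' contributes {'then'}.
Union: FIRST(decls) = { 'else', 'then', 'while', ;, id, ε }.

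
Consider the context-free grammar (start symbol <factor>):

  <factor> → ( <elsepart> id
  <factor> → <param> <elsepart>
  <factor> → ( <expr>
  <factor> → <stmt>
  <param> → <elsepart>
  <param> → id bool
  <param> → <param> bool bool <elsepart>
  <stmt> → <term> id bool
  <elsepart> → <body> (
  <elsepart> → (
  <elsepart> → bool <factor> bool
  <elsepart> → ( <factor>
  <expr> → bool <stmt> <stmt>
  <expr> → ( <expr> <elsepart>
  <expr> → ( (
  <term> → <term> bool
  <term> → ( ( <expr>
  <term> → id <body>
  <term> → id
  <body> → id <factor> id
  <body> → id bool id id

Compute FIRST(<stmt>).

{ (, id }

From <stmt> → <term> id bool: add FIRST(<term>) = { (, id }.
Union: FIRST(<stmt>) = { (, id }.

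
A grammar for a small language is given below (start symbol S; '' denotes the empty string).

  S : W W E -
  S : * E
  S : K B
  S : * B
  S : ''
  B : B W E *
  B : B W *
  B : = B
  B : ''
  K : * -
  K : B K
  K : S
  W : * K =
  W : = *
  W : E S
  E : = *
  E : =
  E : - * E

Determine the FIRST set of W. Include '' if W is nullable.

{ *, -, = }

W : * K = contributes {*}.
W : = * contributes {=}.
From W : E S: add FIRST(E) = { -, = }.
Union: FIRST(W) = { *, -, = }.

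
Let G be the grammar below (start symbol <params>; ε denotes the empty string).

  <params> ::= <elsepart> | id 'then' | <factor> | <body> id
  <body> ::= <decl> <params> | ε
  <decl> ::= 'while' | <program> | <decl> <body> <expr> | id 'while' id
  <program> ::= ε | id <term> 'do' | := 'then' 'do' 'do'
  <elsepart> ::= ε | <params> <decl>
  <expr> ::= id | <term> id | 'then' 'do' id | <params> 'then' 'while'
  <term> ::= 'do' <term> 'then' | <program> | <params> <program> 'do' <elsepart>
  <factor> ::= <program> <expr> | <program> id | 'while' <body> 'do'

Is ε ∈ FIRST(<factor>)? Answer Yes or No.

No

Nullable nonterminals: <body>, <decl>, <elsepart>, <params>, <program>, <term>.
No production of <factor> has an RHS whose symbols are all nullable, so <factor> is not nullable.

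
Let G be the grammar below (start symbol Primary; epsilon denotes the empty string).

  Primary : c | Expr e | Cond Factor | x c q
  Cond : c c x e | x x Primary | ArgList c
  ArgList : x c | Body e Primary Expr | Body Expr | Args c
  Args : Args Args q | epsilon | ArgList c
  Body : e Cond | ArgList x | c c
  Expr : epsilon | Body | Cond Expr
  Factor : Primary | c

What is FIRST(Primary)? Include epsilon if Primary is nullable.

Primary : c contributes {c}.
From Primary : Expr e: Expr nullable, take FIRST(Expr) ∪ {e} = { c, e, q, x }.
From Primary : Cond Factor: add FIRST(Cond) = { c, e, q, x }.
Primary : x c q contributes {x}.
Union: FIRST(Primary) = { c, e, q, x }.

{ c, e, q, x }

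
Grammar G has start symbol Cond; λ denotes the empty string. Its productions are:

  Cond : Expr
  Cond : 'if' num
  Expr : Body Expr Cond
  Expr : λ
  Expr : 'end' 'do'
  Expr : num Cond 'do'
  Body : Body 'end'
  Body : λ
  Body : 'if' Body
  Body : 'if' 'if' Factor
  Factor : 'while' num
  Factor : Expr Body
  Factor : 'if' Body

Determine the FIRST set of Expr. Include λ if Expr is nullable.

From Expr : Body Expr Cond: Body, Expr, Cond nullable, take FIRST(Body) ∪ FIRST(Expr) ∪ FIRST(Cond) = { 'end', 'if', num }; also λ since the whole RHS is nullable.
Expr : λ contributes λ.
Expr : 'end' 'do' contributes {'end'}.
Expr : num Cond 'do' contributes {num}.
Union: FIRST(Expr) = { 'end', 'if', num, λ }.

{ 'end', 'if', num, λ }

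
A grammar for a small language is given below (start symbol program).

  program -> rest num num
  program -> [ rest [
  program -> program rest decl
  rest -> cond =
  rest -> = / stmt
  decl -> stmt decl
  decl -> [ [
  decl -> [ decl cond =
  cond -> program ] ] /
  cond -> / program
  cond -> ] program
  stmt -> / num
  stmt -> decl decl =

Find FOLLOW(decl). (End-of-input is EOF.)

In program -> program rest decl: decl is at the end, add FOLLOW(program) = { EOF, /, =, [, ] }.
In decl -> stmt decl: decl is at the end, add FOLLOW(decl) = { EOF, /, =, [, ] }.
In decl -> [ decl cond =: add FIRST(cond =) = { /, =, [, ] }.
In stmt -> decl decl =: add FIRST(decl =) = { /, [ }.
In stmt -> decl decl =: add FIRST(=) = { = }.
Union: FOLLOW(decl) = { EOF, /, =, [, ] }.

{ EOF, /, =, [, ] }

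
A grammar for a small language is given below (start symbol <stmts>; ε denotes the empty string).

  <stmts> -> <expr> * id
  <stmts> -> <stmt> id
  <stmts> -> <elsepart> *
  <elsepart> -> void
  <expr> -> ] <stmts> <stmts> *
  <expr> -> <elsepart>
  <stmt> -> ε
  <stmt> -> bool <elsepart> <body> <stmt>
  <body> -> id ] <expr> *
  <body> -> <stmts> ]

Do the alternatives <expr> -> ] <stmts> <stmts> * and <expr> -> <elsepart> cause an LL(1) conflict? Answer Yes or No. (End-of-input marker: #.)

No

FIRST(] <stmts> <stmts> *) = { ] } and FIRST(<elsepart>) = { void }.
The FIRST sets are disjoint and neither alternative is nullable — no conflict.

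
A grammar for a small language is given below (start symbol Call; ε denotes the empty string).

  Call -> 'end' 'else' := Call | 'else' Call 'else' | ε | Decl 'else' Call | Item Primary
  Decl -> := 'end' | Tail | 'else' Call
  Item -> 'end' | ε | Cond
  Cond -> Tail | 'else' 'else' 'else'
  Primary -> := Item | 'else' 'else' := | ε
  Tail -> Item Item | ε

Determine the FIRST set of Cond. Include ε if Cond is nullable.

{ 'else', 'end', ε }

From Cond -> Tail: add FIRST(Tail) = { 'else', 'end', ε } (including ε since Tail is nullable).
Cond -> 'else' 'else' 'else' contributes {'else'}.
Union: FIRST(Cond) = { 'else', 'end', ε }.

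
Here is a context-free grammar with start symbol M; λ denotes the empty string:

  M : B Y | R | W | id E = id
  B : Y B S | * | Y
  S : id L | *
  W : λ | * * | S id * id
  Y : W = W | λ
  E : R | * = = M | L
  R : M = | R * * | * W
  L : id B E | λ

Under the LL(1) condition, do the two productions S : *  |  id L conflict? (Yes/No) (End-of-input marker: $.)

FIRST(*) = { * } and FIRST(id L) = { id }.
The FIRST sets are disjoint and neither alternative is nullable — no conflict.

No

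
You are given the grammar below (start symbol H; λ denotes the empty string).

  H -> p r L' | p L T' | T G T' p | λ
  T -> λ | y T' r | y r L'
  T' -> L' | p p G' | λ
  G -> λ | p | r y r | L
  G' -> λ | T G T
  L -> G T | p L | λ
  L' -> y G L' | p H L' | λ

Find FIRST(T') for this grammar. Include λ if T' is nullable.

From T' -> L': add FIRST(L') = { p, y, λ } (including λ since L' is nullable).
T' -> p p G' contributes {p}.
T' -> λ contributes λ.
Union: FIRST(T') = { p, y, λ }.

{ p, y, λ }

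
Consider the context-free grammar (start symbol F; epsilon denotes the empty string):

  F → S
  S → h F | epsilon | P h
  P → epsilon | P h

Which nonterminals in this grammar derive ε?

Directly nullable (have an epsilon-production): S, P.
F → S with every symbol nullable, so F is nullable.

{ F, P, S }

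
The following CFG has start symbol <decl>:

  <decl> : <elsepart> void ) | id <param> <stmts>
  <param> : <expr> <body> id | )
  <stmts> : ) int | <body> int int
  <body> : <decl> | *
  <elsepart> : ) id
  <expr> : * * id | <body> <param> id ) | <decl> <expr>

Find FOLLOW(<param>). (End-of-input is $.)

{ ), *, id }

In <decl> : id <param> <stmts>: add FIRST(<stmts>) = { ), *, id }.
In <expr> : <body> <param> id ): add FIRST(id )) = { id }.
Union: FOLLOW(<param>) = { ), *, id }.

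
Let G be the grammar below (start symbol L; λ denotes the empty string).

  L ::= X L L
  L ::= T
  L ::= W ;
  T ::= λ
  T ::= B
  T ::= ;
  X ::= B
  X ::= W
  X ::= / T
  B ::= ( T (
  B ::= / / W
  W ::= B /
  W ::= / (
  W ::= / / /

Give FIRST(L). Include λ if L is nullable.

{ (, /, ;, λ }

From L ::= X L L: add FIRST(X) = { (, / }.
From L ::= T: add FIRST(T) = { (, /, ;, λ } (including λ since T is nullable).
From L ::= W ;: add FIRST(W) = { (, / }.
Union: FIRST(L) = { (, /, ;, λ }.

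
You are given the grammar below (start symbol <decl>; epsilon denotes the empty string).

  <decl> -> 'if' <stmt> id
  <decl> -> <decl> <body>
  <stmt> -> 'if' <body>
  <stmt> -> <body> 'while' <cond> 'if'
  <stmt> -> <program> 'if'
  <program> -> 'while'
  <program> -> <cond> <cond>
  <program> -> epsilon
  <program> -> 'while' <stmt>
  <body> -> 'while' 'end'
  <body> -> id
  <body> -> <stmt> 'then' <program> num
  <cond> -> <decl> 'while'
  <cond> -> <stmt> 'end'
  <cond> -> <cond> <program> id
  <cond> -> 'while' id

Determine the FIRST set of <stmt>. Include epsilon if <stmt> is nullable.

<stmt> -> 'if' <body> contributes {'if'}.
From <stmt> -> <body> 'while' <cond> 'if': add FIRST(<body>) = { 'if', 'while', id }.
From <stmt> -> <program> 'if': <program> nullable, take FIRST(<program>) ∪ {'if'} = { 'if', 'while', id }.
Union: FIRST(<stmt>) = { 'if', 'while', id }.

{ 'if', 'while', id }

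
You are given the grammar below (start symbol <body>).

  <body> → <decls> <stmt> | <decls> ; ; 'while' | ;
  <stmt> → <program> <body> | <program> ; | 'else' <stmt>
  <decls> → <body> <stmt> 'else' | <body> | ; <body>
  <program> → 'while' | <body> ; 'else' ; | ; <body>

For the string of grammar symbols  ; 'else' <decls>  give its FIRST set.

; is a terminal; add {;} and stop.

{ ; }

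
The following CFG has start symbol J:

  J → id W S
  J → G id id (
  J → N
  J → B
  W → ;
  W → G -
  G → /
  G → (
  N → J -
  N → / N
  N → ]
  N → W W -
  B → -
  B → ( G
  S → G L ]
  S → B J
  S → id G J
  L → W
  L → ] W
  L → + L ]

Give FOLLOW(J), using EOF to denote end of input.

{ EOF, - }

J is the start symbol, so EOF ∈ FOLLOW(J).
In N → J -: add FIRST(-) = { - }.
In S → B J: J is at the end, add FOLLOW(S) = { EOF, - }.
In S → id G J: J is at the end, add FOLLOW(S) = { EOF, - }.
Union: FOLLOW(J) = { EOF, - }.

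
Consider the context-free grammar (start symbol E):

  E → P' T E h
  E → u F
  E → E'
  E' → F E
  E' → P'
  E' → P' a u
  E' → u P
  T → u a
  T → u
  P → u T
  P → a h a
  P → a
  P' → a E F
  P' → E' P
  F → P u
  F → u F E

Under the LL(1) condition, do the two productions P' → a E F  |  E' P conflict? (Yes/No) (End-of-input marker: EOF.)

Yes

FIRST(a E F) = { a } and FIRST(E' P) = { a, u }.
Both contain a, so the two alternatives are not disjoint — LL(1) conflict.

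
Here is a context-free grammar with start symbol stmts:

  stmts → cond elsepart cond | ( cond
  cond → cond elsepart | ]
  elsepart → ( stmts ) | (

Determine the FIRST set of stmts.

From stmts → cond elsepart cond: add FIRST(cond) = { ] }.
stmts → ( cond contributes {(}.
Union: FIRST(stmts) = { (, ] }.

{ (, ] }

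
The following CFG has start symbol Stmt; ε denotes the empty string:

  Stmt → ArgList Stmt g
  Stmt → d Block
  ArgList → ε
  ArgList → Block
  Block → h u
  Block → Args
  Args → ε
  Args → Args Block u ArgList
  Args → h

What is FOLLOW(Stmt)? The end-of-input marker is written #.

Stmt is the start symbol, so # ∈ FOLLOW(Stmt).
In Stmt → ArgList Stmt g: add FIRST(g) = { g }.
Union: FOLLOW(Stmt) = { #, g }.

{ #, g }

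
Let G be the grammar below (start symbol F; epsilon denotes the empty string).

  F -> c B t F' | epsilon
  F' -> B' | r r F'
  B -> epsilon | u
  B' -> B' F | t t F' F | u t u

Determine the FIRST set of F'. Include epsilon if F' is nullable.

{ r, t, u }

From F' -> B': add FIRST(B') = { t, u }.
F' -> r r F' contributes {r}.
Union: FIRST(F') = { r, t, u }.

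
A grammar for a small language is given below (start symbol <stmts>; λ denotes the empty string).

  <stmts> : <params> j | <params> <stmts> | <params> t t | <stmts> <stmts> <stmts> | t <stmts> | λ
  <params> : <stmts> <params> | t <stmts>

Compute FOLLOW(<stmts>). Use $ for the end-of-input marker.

<stmts> is the start symbol, so $ ∈ FOLLOW(<stmts>).
In <stmts> : <params> <stmts>: <stmts> is at the end, add FOLLOW(<stmts>) = { $, j, t }.
In <stmts> : <stmts> <stmts> <stmts>: add FIRST(<stmts> <stmts>)\{λ} = { t }.
  Since <stmts> <stmts> is nullable, also add FOLLOW(<stmts>) = { $, j, t }.
In <stmts> : <stmts> <stmts> <stmts>: add FIRST(<stmts>)\{λ} = { t }.
  Since <stmts> is nullable, also add FOLLOW(<stmts>) = { $, j, t }.
In <stmts> : <stmts> <stmts> <stmts>: <stmts> is at the end, add FOLLOW(<stmts>) = { $, j, t }.
In <stmts> : t <stmts>: <stmts> is at the end, add FOLLOW(<stmts>) = { $, j, t }.
In <params> : <stmts> <params>: add FIRST(<params>) = { t }.
In <params> : t <stmts>: <stmts> is at the end, add FOLLOW(<params>) = { $, j, t }.
Union: FOLLOW(<stmts>) = { $, j, t }.

{ $, j, t }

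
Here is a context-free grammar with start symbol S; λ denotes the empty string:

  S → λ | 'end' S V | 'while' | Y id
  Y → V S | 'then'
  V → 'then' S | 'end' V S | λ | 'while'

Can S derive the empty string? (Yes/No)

S has an λ-production, so S ⇒ λ.

Yes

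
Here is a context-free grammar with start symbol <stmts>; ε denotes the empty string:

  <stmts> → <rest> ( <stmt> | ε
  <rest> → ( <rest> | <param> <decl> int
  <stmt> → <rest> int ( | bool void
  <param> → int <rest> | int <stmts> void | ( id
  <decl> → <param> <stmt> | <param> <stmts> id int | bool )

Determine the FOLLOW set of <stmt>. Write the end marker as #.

{ #, id, int, void }

In <stmts> → <rest> ( <stmt>: <stmt> is at the end, add FOLLOW(<stmts>) = { #, id, void }.
In <decl> → <param> <stmt>: <stmt> is at the end, add FOLLOW(<decl>) = { int }.
Union: FOLLOW(<stmt>) = { #, id, int, void }.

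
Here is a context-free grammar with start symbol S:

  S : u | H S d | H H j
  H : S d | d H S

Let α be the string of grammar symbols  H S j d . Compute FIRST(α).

Add FIRST(H) = { d, u }; H is not nullable, stop.

{ d, u }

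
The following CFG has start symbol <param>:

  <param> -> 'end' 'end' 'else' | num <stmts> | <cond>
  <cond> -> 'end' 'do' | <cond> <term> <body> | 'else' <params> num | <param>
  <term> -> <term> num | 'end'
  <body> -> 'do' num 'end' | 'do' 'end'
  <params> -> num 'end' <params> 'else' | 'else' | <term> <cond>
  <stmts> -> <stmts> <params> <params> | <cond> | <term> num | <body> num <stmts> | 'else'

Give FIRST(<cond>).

<cond> -> 'end' 'do' contributes {'end'}.
From <cond> -> <cond> <term> <body>: add FIRST(<cond>) = { 'else', 'end', num }.
<cond> -> 'else' <params> num contributes {'else'}.
From <cond> -> <param>: add FIRST(<param>) = { 'else', 'end', num }.
Union: FIRST(<cond>) = { 'else', 'end', num }.

{ 'else', 'end', num }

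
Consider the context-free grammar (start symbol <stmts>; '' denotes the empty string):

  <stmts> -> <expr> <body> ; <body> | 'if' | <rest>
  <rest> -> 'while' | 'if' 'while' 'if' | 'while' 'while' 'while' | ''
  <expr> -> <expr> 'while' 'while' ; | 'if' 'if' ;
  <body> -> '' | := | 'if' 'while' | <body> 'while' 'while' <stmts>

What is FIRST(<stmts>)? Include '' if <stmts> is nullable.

{ 'if', 'while', '' }

From <stmts> -> <expr> <body> ; <body>: add FIRST(<expr>) = { 'if' }.
<stmts> -> 'if' contributes {'if'}.
From <stmts> -> <rest>: add FIRST(<rest>) = { 'if', 'while', '' } (including '' since <rest> is nullable).
Union: FIRST(<stmts>) = { 'if', 'while', '' }.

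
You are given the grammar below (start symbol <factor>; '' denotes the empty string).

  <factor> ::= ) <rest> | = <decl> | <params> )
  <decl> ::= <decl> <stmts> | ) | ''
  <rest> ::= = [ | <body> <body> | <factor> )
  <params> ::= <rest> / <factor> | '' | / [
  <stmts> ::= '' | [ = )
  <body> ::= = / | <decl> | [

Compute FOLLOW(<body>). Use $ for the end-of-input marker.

{ $, ), /, =, [ }

In <rest> ::= <body> <body>: add FIRST(<body>)\{''} = { ), =, [ }.
  Since <body> is nullable, also add FOLLOW(<rest>) = { $, ), / }.
In <rest> ::= <body> <body>: <body> is at the end, add FOLLOW(<rest>) = { $, ), / }.
Union: FOLLOW(<body>) = { $, ), /, =, [ }.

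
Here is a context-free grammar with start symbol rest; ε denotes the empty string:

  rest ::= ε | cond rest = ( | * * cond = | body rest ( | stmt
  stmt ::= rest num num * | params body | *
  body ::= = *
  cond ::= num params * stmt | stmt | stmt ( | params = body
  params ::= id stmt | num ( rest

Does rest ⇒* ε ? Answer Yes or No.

rest has an ε-production, so rest ⇒ ε.

Yes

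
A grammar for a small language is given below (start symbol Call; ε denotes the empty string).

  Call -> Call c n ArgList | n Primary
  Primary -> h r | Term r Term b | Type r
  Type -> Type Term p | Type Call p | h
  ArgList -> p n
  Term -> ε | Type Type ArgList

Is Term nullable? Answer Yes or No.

Yes

Term has an ε-production, so Term ⇒ ε.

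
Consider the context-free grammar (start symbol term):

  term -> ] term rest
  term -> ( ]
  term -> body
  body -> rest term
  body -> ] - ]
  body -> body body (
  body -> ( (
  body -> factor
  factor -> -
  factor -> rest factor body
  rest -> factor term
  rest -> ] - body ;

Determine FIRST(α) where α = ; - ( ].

{ ; }

; is a terminal; add {;} and stop.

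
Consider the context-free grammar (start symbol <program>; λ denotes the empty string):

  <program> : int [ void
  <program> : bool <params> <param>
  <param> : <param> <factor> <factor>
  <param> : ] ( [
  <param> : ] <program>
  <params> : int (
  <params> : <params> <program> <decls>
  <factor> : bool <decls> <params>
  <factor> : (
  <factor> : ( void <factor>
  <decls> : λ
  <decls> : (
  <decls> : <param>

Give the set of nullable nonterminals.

{ <decls> }

Directly nullable (have an λ-production): <decls>.
No other nonterminal has a production whose RHS symbols are all nullable.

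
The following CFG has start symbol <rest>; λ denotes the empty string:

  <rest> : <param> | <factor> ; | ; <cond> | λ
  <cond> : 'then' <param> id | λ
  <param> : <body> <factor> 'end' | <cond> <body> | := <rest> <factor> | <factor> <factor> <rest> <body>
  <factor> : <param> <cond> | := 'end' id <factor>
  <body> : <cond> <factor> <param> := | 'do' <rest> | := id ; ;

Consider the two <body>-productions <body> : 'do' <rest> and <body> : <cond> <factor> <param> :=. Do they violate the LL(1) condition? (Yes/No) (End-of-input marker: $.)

Yes

FIRST('do' <rest>) = { 'do' } and FIRST(<cond> <factor> <param> :=) = { 'do', 'then', := }.
Both contain 'do', so the two alternatives are not disjoint — LL(1) conflict.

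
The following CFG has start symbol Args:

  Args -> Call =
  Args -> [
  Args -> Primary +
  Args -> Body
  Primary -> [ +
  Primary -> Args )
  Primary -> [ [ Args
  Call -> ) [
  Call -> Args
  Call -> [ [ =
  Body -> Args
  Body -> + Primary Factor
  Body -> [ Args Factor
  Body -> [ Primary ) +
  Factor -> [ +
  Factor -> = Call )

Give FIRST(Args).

From Args -> Call =: add FIRST(Call) = { ), +, [ }.
Args -> [ contributes {[}.
From Args -> Primary +: add FIRST(Primary) = { ), +, [ }.
From Args -> Body: add FIRST(Body) = { ), +, [ }.
Union: FIRST(Args) = { ), +, [ }.

{ ), +, [ }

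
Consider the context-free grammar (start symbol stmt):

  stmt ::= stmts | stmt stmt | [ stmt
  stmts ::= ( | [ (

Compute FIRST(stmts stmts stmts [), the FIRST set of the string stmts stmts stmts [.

Add FIRST(stmts) = { (, [ }; stmts is not nullable, stop.

{ (, [ }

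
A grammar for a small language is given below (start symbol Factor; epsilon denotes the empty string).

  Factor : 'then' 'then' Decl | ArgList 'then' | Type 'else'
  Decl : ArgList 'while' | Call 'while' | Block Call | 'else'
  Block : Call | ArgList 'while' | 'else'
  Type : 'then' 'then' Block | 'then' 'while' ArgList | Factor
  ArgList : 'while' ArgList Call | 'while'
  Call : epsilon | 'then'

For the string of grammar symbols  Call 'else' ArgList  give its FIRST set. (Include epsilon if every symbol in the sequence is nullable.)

{ 'else', 'then' }

Add FIRST(Call)\{epsilon} = { 'then' }; Call is nullable, continue.
'else' is a terminal; add {'else'} and stop.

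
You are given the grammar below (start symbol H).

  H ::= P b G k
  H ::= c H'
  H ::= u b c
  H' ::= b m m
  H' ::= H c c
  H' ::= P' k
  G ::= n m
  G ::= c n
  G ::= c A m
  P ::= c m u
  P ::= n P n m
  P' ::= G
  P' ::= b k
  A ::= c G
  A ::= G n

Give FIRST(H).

From H ::= P b G k: add FIRST(P) = { c, n }.
H ::= c H' contributes {c}.
H ::= u b c contributes {u}.
Union: FIRST(H) = { c, n, u }.

{ c, n, u }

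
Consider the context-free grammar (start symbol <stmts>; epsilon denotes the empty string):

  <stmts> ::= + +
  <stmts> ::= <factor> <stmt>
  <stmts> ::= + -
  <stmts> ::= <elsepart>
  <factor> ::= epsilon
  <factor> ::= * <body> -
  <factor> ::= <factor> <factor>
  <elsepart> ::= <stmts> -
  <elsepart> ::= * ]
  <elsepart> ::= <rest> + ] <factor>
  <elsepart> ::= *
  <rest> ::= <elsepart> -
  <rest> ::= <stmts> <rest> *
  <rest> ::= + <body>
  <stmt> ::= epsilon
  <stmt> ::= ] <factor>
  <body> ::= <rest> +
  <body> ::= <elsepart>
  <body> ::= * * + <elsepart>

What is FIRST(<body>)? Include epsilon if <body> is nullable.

From <body> ::= <rest> +: add FIRST(<rest>) = { *, +, -, ] }.
From <body> ::= <elsepart>: add FIRST(<elsepart>) = { *, +, -, ] }.
<body> ::= * * + <elsepart> contributes {*}.
Union: FIRST(<body>) = { *, +, -, ] }.

{ *, +, -, ] }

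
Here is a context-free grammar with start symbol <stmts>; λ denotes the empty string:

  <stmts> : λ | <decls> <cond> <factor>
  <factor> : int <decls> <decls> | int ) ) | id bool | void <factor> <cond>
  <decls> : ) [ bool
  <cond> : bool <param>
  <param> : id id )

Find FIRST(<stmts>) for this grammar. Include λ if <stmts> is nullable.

<stmts> : λ contributes λ.
From <stmts> : <decls> <cond> <factor>: add FIRST(<decls>) = { ) }.
Union: FIRST(<stmts>) = { ), λ }.

{ ), λ }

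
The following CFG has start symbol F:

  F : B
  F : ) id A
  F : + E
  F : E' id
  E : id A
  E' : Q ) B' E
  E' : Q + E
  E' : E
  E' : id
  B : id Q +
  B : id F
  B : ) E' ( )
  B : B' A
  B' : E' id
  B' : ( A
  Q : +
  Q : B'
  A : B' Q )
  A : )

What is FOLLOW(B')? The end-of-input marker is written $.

{ (, ), +, id }

In E' : Q ) B' E: add FIRST(E) = { id }.
In B : B' A: add FIRST(A) = { (, ), +, id }.
In Q : B': B' is at the end, add FOLLOW(Q) = { ), + }.
In A : B' Q ): add FIRST(Q )) = { (, +, id }.
Union: FOLLOW(B') = { (, ), +, id }.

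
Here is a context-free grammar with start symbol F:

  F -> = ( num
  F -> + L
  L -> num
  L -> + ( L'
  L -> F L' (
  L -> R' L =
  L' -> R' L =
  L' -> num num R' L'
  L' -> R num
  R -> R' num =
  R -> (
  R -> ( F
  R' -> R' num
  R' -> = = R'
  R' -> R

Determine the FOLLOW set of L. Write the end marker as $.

In F -> + L: L is at the end, add FOLLOW(F) = { $, (, +, =, num }.
In L -> R' L =: add FIRST(=) = { = }.
In L' -> R' L =: add FIRST(=) = { = }.
Union: FOLLOW(L) = { $, (, +, =, num }.

{ $, (, +, =, num }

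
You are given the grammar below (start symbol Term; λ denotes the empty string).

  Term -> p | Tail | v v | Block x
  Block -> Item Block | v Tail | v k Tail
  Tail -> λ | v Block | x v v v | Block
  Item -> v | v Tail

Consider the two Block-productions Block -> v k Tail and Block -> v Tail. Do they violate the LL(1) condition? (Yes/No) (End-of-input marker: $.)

FIRST(v k Tail) = { v } and FIRST(v Tail) = { v }.
Both contain v, so the two alternatives are not disjoint — LL(1) conflict.

Yes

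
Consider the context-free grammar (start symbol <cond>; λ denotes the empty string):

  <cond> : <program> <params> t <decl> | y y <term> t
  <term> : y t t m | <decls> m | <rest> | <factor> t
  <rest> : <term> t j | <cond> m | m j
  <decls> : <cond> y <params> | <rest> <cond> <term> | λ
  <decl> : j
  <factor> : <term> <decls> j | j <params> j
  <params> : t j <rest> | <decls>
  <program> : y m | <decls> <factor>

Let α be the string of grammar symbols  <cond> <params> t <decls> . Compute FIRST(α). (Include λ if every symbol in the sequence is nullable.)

Add FIRST(<cond>) = { j, m, y }; <cond> is not nullable, stop.

{ j, m, y }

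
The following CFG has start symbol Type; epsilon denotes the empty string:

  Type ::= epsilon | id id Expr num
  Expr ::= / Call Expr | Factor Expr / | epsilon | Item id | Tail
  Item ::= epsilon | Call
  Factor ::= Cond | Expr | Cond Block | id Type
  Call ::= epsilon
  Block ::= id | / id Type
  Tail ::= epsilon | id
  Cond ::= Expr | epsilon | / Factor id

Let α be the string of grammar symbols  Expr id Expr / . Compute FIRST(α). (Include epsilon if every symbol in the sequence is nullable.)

Add FIRST(Expr)\{epsilon} = { /, id }; Expr is nullable, continue.
id is a terminal; add {id} and stop.

{ /, id }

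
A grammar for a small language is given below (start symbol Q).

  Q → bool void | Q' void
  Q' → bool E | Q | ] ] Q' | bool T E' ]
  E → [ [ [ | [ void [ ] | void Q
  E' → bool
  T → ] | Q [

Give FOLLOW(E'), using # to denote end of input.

{ ] }

In Q' → bool T E' ]: add FIRST(]) = { ] }.
Union: FOLLOW(E') = { ] }.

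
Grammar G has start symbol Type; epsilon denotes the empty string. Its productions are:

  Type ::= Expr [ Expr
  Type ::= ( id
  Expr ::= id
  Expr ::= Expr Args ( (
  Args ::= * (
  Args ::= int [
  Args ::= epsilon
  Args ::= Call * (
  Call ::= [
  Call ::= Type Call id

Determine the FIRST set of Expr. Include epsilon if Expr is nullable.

Expr ::= id contributes {id}.
From Expr ::= Expr Args ( (: add FIRST(Expr) = { id }.
Union: FIRST(Expr) = { id }.

{ id }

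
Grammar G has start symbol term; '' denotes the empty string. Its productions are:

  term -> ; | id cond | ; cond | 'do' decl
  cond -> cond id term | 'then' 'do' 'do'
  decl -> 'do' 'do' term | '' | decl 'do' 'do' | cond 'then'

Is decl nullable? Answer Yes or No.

Yes

decl has an ''-production, so decl ⇒ ''.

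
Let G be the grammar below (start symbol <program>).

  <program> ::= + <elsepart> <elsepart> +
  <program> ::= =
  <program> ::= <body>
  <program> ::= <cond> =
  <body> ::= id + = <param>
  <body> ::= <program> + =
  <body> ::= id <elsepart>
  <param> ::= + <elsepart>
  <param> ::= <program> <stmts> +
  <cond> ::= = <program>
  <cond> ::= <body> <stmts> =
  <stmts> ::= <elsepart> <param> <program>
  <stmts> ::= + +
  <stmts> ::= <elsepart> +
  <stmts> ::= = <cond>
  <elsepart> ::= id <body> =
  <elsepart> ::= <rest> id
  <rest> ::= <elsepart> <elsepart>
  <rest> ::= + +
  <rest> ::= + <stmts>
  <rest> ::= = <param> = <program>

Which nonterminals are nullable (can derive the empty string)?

{ } (none)

No nonterminal has an empty production or an RHS whose symbols are all nullable.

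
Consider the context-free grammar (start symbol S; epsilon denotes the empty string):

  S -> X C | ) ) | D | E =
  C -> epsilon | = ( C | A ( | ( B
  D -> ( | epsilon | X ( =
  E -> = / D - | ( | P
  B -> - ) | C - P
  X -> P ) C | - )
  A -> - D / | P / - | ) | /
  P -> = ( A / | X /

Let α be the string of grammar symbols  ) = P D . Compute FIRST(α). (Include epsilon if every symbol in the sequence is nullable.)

{ ) }

) is a terminal; add {)} and stop.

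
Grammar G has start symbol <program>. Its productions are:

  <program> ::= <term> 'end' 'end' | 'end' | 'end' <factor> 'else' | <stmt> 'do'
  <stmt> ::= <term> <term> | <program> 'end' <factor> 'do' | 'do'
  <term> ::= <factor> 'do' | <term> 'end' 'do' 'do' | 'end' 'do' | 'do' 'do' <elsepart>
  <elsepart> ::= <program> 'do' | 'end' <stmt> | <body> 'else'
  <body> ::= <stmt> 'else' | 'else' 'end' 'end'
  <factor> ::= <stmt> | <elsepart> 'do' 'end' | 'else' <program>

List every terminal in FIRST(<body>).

From <body> ::= <stmt> 'else': add FIRST(<stmt>) = { 'do', 'else', 'end' }.
<body> ::= 'else' 'end' 'end' contributes {'else'}.
Union: FIRST(<body>) = { 'do', 'else', 'end' }.

{ 'do', 'else', 'end' }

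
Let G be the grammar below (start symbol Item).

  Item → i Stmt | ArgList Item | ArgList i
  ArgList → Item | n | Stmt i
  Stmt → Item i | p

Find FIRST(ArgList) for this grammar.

From ArgList → Item: add FIRST(Item) = { i, n, p }.
ArgList → n contributes {n}.
From ArgList → Stmt i: add FIRST(Stmt) = { i, n, p }.
Union: FIRST(ArgList) = { i, n, p }.

{ i, n, p }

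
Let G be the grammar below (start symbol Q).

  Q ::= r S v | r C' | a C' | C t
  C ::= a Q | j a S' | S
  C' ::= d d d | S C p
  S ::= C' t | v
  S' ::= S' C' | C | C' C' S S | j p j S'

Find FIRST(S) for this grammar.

From S ::= C' t: add FIRST(C') = { d, v }.
S ::= v contributes {v}.
Union: FIRST(S) = { d, v }.

{ d, v }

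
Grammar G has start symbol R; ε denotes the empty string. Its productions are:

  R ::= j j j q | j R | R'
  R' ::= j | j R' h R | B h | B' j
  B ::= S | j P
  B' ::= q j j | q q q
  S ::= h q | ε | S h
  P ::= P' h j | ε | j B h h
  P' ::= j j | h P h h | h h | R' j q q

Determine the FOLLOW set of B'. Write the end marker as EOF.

{ j }

In R' ::= B' j: add FIRST(j) = { j }.
Union: FOLLOW(B') = { j }.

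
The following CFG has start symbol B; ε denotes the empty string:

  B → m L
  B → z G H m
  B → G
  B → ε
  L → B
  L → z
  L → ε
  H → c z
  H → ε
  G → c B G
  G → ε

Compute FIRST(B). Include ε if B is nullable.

B → m L contributes {m}.
B → z G H m contributes {z}.
From B → G: add FIRST(G) = { c, ε } (including ε since G is nullable).
B → ε contributes ε.
Union: FIRST(B) = { c, m, z, ε }.

{ c, m, z, ε }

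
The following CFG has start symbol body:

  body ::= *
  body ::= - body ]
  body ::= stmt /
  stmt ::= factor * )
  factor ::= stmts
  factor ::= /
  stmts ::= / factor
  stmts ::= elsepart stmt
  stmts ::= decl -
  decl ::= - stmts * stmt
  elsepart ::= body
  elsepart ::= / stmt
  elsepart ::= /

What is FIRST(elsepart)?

From elsepart ::= body: add FIRST(body) = { *, -, / }.
elsepart ::= / stmt contributes {/}.
elsepart ::= / contributes {/}.
Union: FIRST(elsepart) = { *, -, / }.

{ *, -, / }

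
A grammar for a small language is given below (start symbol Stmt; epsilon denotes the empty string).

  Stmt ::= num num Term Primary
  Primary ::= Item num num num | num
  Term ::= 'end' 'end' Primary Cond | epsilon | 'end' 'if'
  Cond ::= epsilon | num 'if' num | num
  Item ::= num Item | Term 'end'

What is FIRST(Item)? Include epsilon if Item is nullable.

{ 'end', num }

Item ::= num Item contributes {num}.
From Item ::= Term 'end': Term nullable, take FIRST(Term) ∪ {'end'} = { 'end' }.
Union: FIRST(Item) = { 'end', num }.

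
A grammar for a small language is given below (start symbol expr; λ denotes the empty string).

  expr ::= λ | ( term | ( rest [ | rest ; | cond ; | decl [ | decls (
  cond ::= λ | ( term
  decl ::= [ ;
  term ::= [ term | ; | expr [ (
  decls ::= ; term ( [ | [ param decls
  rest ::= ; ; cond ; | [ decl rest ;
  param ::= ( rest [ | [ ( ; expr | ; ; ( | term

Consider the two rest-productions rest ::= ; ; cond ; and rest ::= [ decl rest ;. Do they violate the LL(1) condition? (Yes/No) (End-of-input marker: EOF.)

FIRST(; ; cond ;) = { ; } and FIRST([ decl rest ;) = { [ }.
The FIRST sets are disjoint and neither alternative is nullable — no conflict.

No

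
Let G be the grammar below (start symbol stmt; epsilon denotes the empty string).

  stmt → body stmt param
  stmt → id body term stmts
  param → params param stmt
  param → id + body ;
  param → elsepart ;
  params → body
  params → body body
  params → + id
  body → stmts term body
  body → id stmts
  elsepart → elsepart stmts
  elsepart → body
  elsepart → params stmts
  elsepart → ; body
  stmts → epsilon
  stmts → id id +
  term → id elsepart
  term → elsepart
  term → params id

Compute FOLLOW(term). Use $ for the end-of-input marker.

{ $, +, ;, id }

In stmt → id body term stmts: add FIRST(stmts)\{epsilon} = { id }.
  Since stmts is nullable, also add FOLLOW(stmt) = { $, +, ;, id }.
In body → stmts term body: add FIRST(body) = { +, ;, id }.
Union: FOLLOW(term) = { $, +, ;, id }.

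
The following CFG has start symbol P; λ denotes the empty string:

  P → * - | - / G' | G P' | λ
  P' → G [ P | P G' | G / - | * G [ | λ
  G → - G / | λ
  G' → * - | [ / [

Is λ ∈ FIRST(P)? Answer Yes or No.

P has an λ-production, so P ⇒ λ.

Yes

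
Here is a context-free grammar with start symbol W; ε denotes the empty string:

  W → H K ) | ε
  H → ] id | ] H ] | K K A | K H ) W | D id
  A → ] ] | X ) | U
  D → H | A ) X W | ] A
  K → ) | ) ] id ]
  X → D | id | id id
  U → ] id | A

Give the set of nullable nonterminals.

Directly nullable (have an ε-production): W.
No other nonterminal has a production whose RHS symbols are all nullable.

{ W }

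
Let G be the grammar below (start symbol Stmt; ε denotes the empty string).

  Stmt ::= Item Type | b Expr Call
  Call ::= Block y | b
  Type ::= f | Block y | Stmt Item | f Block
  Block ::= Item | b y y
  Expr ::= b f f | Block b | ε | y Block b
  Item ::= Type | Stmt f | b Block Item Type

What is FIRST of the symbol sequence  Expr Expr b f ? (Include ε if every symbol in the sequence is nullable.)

{ b, f, y }

Add FIRST(Expr)\{ε} = { b, f, y }; Expr is nullable, continue.
Add FIRST(Expr)\{ε} = { b, f, y }; Expr is nullable, continue.
b is a terminal; add {b} and stop.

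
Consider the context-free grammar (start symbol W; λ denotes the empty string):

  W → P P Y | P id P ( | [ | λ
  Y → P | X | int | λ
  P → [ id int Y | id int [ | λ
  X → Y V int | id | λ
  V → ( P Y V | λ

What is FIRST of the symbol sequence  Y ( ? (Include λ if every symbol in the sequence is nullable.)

Add FIRST(Y)\{λ} = { (, [, id, int }; Y is nullable, continue.
( is a terminal; add {(} and stop.

{ (, [, id, int }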